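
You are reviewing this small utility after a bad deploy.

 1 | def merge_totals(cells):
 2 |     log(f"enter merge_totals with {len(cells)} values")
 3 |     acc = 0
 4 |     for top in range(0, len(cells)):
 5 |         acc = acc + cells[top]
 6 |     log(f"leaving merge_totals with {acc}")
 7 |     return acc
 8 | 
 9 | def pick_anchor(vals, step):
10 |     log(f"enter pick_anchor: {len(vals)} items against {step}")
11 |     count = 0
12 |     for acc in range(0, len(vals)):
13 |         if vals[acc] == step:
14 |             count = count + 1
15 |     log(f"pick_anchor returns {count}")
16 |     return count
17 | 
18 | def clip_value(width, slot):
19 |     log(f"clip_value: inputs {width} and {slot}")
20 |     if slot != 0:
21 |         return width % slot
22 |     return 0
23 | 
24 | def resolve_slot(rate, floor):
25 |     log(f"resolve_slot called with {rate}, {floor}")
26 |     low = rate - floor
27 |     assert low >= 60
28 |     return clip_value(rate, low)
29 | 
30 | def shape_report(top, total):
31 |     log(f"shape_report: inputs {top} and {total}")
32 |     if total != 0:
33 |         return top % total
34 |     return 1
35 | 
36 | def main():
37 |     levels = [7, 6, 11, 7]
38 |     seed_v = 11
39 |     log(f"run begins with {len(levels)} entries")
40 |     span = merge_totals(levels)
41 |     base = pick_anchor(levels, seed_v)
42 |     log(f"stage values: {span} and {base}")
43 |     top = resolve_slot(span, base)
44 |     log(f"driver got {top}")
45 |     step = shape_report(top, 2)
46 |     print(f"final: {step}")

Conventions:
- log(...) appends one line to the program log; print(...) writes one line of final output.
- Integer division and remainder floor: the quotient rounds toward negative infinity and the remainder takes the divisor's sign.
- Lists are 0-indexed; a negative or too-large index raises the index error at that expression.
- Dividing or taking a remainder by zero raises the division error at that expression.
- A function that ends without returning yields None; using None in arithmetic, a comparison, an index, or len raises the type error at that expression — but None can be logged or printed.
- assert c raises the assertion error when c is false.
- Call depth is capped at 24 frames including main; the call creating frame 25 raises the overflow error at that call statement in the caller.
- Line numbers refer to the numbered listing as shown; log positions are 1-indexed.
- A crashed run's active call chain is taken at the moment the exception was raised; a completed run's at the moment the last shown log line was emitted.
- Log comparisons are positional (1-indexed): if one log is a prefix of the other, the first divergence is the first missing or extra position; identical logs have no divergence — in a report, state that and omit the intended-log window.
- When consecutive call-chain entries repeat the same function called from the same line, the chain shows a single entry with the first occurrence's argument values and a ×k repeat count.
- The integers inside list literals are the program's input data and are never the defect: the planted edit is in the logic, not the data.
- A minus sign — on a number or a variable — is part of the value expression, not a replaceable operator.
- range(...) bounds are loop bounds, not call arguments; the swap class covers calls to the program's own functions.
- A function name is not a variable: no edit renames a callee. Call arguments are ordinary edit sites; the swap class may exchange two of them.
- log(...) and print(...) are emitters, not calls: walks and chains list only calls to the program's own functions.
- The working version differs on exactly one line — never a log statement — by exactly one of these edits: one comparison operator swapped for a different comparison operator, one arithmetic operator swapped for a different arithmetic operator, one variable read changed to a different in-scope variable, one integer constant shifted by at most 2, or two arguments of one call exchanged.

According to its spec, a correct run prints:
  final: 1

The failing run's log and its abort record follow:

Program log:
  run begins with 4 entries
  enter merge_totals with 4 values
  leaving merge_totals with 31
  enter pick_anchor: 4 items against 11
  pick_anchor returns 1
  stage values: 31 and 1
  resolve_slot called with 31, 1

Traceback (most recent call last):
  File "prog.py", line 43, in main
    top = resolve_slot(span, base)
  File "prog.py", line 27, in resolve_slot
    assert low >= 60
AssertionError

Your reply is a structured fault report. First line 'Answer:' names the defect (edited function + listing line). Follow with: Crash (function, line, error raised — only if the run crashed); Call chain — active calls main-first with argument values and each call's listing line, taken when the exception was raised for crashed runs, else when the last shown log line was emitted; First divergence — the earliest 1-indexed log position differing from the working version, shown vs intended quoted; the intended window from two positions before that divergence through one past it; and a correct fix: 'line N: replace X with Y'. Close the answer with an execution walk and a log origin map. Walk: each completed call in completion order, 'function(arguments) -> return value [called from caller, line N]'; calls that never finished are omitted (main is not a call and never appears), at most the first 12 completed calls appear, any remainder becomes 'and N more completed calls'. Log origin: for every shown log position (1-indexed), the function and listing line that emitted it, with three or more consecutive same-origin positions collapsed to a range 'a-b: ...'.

Answer: the defect is in resolve_slot at line 27.
Core observation: Only 7 log lines were emitted before the run died; the intended continuation was 'clip_value: inputs 31 and 30'.
Crash: resolve_slot, line 27, AssertionError.
Call chain: main -> resolve_slot(31, 1) (called at line 43).
First divergence: position 8 — the faulty run's log ends after 7 lines; the working version continues with 'clip_value: inputs 31 and 30'.
Intended log window:
  6: stage values: 31 and 1
  7: resolve_slot called with 31, 1
  8: clip_value: inputs 31 and 30
  9: driver got 1
Execution walk:
  merge_totals([7, 6, 11, 7]) -> 31  [called from main, line 40]
  pick_anchor([7, 6, 11, 7], 11) -> 1  [called from main, line 41]
Origin of each log line:
  1 — main, line 39
  2 — merge_totals, line 2
  3 — merge_totals, line 6
  4 — pick_anchor, line 10
  5 — pick_anchor, line 15
  6 — main, line 42
  7 — resolve_slot, line 25
A correct fix: line 27: replace `>=` with `<=`.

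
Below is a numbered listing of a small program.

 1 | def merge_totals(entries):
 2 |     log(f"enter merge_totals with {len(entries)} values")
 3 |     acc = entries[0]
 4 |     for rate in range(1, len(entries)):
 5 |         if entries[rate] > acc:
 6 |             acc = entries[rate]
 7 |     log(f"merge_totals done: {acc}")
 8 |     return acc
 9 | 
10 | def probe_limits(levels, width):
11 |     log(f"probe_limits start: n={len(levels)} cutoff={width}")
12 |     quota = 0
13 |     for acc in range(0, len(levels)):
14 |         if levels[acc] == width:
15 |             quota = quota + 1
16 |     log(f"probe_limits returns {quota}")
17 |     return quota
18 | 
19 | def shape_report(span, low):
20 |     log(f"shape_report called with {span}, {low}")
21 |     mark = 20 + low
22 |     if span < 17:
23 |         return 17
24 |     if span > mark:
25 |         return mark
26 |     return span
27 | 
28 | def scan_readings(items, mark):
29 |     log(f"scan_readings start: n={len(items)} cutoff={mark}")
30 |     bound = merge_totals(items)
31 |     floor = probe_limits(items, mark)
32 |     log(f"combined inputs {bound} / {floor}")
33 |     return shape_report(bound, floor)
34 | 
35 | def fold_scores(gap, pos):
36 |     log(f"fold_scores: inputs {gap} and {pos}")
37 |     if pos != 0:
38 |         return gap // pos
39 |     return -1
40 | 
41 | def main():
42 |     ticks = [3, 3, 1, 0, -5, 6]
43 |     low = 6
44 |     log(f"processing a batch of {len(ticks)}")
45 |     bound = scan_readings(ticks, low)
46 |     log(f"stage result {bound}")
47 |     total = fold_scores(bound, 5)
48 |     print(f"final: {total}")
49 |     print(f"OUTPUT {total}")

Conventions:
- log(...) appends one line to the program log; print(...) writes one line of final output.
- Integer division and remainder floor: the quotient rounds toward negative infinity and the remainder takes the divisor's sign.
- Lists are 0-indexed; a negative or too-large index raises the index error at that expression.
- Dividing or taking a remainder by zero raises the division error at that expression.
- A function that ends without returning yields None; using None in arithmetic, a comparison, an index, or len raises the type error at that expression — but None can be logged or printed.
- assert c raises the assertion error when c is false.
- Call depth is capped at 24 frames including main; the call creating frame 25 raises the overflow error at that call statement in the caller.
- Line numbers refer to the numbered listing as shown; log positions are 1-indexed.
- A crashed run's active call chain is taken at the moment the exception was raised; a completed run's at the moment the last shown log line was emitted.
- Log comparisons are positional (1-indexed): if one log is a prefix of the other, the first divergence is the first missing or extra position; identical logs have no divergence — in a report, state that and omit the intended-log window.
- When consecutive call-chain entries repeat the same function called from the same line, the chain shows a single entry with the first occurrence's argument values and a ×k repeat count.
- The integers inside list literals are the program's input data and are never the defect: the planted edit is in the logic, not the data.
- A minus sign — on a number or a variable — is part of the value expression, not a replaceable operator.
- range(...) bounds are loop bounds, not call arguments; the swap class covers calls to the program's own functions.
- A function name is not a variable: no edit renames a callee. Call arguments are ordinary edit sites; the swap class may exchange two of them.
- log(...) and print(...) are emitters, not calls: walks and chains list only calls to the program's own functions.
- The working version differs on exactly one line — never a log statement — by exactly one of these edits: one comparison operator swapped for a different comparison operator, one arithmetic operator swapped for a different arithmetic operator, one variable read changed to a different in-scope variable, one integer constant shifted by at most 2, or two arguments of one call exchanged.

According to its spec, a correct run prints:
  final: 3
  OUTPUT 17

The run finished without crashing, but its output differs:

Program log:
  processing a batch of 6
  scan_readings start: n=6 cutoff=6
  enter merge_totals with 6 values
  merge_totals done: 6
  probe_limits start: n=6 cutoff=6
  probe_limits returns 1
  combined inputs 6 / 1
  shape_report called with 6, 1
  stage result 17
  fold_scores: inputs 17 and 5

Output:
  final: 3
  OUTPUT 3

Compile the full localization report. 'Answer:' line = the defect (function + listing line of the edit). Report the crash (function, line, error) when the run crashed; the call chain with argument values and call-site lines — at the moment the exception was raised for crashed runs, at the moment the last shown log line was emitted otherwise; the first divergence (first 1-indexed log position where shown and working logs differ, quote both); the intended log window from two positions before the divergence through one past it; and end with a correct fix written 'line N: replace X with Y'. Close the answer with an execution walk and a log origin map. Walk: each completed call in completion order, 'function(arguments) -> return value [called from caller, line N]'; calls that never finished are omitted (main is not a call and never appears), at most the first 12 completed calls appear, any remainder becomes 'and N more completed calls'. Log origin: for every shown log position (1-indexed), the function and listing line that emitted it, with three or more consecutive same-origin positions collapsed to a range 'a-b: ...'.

Answer: the defect is in main at line 49.
Key observation: Log streams are identical — the defect surfaces only in the printed output.
Call chain: main -> fold_scores(17, 5) (called at line 47).
First divergence: none — the logs agree in full.
Execution walk:
  merge_totals([3, 3, 1, 0, -5, 6]) -> 6  [called from scan_readings, line 30]
  probe_limits([3, 3, 1, 0, -5, 6], 6) -> 1  [called from scan_readings, line 31]
  shape_report(6, 1) -> 17  [called from scan_readings, line 33]
  scan_readings([3, 3, 1, 0, -5, 6], 6) -> 17  [called from main, line 45]
  fold_scores(17, 5) -> 3  [called from main, line 47]
Log line origins:
  1: logged in main at line 44
  2: logged in scan_readings at line 29
  3: logged in merge_totals at line 2
  4: logged in merge_totals at line 7
  5: logged in probe_limits at line 11
  6: logged in probe_limits at line 16
  7: logged in scan_readings at line 32
  8: logged in shape_report at line 20
  9: logged in main at line 46
  10: logged in fold_scores at line 36
A correct fix: line 49: replace `total` with `bound`.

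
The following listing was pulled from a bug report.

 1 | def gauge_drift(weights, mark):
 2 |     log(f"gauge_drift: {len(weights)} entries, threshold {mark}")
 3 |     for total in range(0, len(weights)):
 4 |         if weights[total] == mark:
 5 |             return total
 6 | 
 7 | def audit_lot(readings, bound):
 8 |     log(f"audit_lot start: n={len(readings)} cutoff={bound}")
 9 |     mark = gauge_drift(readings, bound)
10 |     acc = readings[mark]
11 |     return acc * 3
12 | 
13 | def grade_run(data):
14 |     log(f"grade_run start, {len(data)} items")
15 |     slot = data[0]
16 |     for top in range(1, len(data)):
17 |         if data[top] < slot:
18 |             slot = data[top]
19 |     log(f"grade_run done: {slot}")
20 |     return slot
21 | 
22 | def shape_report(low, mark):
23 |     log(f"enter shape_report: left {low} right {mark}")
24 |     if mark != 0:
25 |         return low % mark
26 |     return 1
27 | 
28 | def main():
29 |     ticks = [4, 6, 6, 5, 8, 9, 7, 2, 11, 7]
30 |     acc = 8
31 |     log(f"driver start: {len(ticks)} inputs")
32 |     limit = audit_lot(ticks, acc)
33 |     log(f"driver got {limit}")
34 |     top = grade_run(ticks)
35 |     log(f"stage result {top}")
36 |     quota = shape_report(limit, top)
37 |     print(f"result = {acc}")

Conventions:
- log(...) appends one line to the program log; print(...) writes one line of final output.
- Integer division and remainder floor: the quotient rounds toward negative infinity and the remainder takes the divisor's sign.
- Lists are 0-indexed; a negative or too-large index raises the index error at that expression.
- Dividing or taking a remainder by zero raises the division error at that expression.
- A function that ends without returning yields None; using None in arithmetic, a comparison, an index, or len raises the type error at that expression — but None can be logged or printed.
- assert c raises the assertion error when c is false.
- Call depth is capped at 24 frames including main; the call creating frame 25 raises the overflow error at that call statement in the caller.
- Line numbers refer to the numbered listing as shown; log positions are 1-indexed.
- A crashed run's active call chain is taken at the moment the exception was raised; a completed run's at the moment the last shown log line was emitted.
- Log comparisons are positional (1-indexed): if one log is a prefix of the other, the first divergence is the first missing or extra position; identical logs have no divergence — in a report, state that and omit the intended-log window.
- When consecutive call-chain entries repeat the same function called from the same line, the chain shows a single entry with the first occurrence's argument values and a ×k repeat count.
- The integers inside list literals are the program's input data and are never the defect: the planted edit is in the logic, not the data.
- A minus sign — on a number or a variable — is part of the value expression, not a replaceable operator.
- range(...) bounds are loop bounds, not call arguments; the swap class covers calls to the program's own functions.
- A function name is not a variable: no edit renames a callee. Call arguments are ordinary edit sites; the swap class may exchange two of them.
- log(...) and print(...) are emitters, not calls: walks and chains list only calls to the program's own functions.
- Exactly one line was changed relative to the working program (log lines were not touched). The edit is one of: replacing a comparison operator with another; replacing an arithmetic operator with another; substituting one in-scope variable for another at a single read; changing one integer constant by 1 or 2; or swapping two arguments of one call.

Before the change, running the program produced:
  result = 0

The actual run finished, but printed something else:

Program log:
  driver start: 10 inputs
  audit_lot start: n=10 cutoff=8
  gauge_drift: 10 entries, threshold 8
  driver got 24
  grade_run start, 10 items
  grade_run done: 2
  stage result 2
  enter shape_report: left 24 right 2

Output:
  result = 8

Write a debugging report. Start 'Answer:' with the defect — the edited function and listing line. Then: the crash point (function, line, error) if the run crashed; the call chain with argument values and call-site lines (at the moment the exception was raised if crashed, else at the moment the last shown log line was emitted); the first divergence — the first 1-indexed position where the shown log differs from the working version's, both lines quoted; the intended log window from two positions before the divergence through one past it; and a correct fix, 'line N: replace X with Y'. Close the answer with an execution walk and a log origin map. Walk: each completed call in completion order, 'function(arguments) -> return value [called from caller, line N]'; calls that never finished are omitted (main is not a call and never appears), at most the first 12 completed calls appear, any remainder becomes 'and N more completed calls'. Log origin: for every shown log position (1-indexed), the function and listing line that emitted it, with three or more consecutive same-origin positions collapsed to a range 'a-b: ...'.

Answer: the defect is in main at line 37.
Core observation: The two runs log identically and part ways only at the printed values.
Call chain: main -> shape_report(24, 2) (called at line 36).
First divergence: there is none — every log position agrees.
Execution walk:
  gauge_drift([4, 6, 6, 5, 8, 9, 7, 2, 11, 7], 8) -> 4  [called from audit_lot, line 9]
  audit_lot([4, 6, 6, 5, 8, 9, 7, 2, 11, 7], 8) -> 24  [called from main, line 32]
  grade_run([4, 6, 6, 5, 8, 9, 7, 2, 11, 7]) -> 2  [called from main, line 34]
  shape_report(24, 2) -> 0  [called from main, line 36]
Origin of each log line:
  1: from main, line 31
  2: from audit_lot, line 8
  3: from gauge_drift, line 2
  4: from main, line 33
  5: from grade_run, line 14
  6: from grade_run, line 19
  7: from main, line 35
  8: from shape_report, line 23
A correct fix: line 37: replace `acc` with `quota`.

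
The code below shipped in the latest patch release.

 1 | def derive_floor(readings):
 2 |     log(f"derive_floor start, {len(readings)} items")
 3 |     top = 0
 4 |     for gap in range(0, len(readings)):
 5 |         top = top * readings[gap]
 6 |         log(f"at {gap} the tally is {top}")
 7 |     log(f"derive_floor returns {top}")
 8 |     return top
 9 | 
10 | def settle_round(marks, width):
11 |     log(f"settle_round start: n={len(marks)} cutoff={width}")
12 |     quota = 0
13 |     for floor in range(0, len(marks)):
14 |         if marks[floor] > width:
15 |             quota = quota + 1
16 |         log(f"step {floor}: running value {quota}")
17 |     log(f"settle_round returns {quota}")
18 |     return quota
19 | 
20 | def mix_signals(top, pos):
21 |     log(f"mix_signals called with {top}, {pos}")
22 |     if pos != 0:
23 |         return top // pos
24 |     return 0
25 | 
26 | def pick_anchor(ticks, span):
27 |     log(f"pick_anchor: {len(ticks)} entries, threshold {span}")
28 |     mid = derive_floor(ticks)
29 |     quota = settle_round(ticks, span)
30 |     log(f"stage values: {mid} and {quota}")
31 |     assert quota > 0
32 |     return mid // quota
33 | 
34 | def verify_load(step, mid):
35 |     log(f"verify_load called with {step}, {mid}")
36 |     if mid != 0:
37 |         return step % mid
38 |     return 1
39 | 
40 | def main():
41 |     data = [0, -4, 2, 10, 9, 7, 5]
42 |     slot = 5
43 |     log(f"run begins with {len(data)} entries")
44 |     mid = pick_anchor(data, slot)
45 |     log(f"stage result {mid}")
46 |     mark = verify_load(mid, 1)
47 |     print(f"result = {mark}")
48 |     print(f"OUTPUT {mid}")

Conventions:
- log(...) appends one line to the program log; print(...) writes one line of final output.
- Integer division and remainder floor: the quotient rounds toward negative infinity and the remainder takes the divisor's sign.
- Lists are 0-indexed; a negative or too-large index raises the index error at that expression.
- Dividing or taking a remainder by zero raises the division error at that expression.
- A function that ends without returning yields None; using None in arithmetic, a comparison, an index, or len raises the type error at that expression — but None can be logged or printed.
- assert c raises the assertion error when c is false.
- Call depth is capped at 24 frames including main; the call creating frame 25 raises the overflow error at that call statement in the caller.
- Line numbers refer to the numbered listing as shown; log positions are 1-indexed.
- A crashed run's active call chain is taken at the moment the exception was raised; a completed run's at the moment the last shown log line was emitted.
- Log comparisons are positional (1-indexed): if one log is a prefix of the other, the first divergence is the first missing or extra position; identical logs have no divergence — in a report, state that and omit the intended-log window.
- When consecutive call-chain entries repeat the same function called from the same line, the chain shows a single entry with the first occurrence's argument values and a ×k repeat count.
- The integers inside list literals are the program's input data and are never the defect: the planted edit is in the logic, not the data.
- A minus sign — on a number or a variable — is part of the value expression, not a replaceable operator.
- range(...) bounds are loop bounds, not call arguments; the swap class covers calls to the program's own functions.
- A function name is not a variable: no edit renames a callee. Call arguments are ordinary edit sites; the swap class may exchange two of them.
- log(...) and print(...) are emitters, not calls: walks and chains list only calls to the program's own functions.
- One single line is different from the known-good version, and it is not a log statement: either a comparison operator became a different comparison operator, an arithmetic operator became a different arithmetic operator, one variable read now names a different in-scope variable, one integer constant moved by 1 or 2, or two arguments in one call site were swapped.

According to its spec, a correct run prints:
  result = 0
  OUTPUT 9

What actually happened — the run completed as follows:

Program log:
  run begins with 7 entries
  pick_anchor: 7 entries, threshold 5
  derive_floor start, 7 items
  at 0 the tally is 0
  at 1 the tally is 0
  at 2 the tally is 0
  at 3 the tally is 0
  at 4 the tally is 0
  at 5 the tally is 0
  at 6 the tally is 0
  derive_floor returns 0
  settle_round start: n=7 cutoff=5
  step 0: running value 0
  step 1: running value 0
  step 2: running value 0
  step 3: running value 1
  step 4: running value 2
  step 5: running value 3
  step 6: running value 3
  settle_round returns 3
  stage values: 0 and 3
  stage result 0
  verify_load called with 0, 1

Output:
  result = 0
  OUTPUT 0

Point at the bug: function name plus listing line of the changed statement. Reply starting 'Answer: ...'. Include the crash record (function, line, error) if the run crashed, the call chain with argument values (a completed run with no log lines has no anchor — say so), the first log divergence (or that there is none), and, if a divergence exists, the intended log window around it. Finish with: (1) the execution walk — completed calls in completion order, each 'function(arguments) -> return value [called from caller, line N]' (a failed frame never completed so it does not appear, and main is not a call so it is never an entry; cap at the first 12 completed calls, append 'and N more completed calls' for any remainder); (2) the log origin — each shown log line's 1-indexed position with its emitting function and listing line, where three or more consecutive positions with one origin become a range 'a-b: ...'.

Answer: the defect is in derive_floor at line 5.
Key fact: Everything matches until log position 5, which reads 'at 1 the tally is 0' in place of 'at 1 the tally is -4'.
Call chain: main -> verify_load(0, 1) (called at line 46).
First divergence: position 5 — shown 'at 1 the tally is 0', intended 'at 1 the tally is -4'.
Intended log window:
  3: derive_floor start, 7 items
  4: at 0 the tally is 0
  5: at 1 the tally is -4
  6: at 2 the tally is -2
Execution walk:
  derive_floor([0, -4, 2, 10, 9, 7, 5]) -> 0  [called from pick_anchor, line 28]
  settle_round([0, -4, 2, 10, 9, 7, 5], 5) -> 3  [called from pick_anchor, line 29]
  pick_anchor([0, -4, 2, 10, 9, 7, 5], 5) -> 0  [called from main, line 44]
  verify_load(0, 1) -> 0  [called from main, line 46]
Log origin:
  1: from main, line 43
  2: from pick_anchor, line 27
  3: from derive_floor, line 2
  4-10: from derive_floor, line 6
  11: from derive_floor, line 7
  12: from settle_round, line 11
  13-19: from settle_round, line 16
  20: from settle_round, line 17
  21: from pick_anchor, line 30
  22: from main, line 45
  23: from verify_load, line 35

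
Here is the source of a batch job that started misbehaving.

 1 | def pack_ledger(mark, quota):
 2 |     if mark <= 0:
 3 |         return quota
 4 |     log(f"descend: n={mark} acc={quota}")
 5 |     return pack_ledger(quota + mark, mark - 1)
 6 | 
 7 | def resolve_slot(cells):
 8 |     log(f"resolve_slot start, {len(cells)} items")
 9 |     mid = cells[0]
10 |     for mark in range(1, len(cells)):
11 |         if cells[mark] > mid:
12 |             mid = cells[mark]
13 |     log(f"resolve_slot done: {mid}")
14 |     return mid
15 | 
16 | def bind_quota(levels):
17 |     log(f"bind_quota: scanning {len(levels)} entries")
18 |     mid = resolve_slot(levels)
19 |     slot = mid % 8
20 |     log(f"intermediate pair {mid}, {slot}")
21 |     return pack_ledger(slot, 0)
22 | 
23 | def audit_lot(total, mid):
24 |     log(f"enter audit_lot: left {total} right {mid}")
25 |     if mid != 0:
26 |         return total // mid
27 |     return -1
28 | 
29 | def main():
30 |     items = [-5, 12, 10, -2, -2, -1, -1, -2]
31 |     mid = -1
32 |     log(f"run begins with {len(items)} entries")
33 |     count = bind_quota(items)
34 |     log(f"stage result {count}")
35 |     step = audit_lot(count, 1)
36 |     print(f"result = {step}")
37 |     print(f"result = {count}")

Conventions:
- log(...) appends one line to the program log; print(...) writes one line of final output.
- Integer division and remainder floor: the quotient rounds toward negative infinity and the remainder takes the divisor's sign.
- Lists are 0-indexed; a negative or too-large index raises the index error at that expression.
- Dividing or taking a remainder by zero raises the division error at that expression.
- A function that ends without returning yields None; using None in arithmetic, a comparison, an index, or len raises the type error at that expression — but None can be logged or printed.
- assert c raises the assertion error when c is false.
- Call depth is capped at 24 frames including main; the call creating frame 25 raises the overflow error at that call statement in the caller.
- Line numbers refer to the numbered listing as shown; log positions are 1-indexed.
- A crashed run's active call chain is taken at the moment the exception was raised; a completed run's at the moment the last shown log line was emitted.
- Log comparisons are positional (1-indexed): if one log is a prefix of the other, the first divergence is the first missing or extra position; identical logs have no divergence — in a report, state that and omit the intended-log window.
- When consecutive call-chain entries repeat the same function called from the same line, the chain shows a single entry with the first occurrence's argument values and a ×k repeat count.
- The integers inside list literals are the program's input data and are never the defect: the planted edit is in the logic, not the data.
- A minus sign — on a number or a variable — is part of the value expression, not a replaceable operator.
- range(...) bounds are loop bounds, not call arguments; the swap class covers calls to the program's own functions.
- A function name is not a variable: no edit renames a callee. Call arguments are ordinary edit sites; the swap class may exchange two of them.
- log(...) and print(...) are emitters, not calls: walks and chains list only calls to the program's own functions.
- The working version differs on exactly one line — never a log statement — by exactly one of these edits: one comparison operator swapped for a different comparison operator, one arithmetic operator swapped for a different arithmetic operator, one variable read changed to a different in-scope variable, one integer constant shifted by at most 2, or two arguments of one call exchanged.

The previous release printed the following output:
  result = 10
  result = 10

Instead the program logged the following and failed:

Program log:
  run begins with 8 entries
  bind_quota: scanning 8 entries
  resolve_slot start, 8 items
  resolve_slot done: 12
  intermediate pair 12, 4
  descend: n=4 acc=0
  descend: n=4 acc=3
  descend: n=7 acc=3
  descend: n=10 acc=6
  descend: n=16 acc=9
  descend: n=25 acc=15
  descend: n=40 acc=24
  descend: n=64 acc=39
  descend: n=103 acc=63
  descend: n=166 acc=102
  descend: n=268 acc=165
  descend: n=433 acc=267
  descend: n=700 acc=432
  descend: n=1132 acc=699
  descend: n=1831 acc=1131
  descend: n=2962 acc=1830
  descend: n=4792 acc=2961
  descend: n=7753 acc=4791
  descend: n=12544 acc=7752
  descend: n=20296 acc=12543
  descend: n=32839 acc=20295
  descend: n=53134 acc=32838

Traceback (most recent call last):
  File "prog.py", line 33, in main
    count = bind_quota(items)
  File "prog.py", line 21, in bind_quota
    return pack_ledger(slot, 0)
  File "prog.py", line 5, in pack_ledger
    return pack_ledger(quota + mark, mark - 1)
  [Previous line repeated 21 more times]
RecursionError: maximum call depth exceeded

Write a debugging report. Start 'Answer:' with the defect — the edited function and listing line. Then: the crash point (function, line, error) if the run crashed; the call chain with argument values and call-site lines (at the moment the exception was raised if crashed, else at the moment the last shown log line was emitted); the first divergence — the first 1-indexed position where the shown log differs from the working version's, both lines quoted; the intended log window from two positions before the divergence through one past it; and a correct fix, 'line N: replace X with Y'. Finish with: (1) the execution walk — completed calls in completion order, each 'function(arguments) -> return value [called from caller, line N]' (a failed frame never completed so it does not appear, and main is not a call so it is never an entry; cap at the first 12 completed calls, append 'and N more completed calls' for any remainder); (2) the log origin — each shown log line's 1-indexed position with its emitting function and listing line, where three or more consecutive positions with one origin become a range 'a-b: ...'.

Answer: the defect is in pack_ledger at line 5.
Key fact: At log position 7 the runs split — shown 'descend: n=4 acc=3', but the working version logs 'descend: n=3 acc=4'.
Crash: pack_ledger, line 5, RecursionError.
Call chain: main -> bind_quota([-5, 12, 10, -2, -2, -1, -1, -2]) (called at line 33) -> pack_ledger(4, 0) (called at line 21) -> pack_ledger(4, 3) (called at line 5) ×21.
First divergence: position 7; shown 'descend: n=4 acc=3' vs intended 'descend: n=3 acc=4'.
Intended log window:
  5: intermediate pair 12, 4
  6: descend: n=4 acc=0
  7: descend: n=3 acc=4
  8: descend: n=2 acc=7
Execution walk:
  resolve_slot([-5, 12, 10, -2, -2, -1, -1, -2]) -> 12  [called from bind_quota, line 18]
Log origins:
  1: from main, line 32
  2: from bind_quota, line 17
  3: from resolve_slot, line 8
  4: from resolve_slot, line 13
  5: from bind_quota, line 20
  6-27: from pack_ledger, line 4
A correct fix: line 5: replace `pack_ledger(quota + mark, mark - 1)` with `pack_ledger(mark - 1, quota + mark)`.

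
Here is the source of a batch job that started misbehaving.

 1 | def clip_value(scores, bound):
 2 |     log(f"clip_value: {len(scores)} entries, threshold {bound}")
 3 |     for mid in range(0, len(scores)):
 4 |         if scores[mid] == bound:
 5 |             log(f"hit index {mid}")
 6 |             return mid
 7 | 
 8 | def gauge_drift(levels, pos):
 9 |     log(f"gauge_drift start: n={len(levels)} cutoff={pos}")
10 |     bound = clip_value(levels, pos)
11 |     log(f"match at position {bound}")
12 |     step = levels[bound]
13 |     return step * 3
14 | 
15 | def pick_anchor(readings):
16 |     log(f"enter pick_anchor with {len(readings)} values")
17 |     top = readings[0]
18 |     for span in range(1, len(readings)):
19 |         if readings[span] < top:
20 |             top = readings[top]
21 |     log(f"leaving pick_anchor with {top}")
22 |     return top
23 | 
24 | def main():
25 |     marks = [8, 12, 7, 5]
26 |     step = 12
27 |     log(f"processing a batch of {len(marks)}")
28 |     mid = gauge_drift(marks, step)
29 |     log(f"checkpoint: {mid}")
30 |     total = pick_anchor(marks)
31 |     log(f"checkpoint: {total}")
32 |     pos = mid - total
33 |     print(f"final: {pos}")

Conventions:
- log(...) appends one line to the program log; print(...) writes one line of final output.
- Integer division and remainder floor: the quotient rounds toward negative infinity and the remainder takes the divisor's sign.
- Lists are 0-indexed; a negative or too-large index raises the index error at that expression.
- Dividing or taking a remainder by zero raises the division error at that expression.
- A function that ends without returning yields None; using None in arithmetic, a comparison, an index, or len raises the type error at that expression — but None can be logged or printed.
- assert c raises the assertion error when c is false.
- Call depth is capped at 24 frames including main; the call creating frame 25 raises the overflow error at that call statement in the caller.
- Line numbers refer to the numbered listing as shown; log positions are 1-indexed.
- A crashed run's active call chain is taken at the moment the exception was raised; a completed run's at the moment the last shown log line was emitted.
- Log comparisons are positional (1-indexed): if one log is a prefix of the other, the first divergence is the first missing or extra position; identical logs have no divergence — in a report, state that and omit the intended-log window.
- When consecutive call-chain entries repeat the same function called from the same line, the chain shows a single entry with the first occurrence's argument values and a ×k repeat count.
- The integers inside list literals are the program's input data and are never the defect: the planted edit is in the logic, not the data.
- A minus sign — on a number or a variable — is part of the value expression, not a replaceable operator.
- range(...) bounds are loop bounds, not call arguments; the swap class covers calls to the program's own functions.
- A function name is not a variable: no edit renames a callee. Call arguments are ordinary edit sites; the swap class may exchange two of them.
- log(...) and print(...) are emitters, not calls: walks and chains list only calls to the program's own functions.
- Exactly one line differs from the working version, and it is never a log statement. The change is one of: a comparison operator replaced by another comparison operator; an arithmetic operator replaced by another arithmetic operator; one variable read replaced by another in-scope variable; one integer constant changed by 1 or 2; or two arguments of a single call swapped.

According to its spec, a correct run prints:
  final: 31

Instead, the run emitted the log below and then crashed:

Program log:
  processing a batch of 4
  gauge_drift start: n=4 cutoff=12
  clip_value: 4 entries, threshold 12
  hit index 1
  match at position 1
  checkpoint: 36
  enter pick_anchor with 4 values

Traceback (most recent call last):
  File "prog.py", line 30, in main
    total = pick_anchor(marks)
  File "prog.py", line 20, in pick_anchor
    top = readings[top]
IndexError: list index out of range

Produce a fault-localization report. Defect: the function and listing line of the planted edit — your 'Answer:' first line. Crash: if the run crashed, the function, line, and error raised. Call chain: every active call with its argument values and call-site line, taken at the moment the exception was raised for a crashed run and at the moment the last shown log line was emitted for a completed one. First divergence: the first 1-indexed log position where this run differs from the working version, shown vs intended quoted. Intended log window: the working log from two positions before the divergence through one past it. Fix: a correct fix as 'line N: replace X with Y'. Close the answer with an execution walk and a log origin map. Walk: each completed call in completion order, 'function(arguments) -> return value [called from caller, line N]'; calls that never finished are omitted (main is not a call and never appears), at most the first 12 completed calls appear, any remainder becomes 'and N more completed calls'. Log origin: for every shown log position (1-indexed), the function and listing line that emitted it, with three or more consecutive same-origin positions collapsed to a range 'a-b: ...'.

Answer: the defect is in pick_anchor at line 20.
Core observation: The shown log is a 7-line prefix of the intended one, whose next entry is 'leaving pick_anchor with 5'.
Crash: pick_anchor, line 20, IndexError.
Call chain: main -> pick_anchor([8, 12, 7, 5]) (called at line 30).
First divergence: position 8 — the faulty run's log ends after 7 lines; the working version continues with 'leaving pick_anchor with 5'.
Intended log window:
  6: checkpoint: 36
  7: enter pick_anchor with 4 values
  8: leaving pick_anchor with 5
  9: checkpoint: 5
Execution walk:
  clip_value([8, 12, 7, 5], 12) -> 1  [called from gauge_drift, line 10]
  gauge_drift([8, 12, 7, 5], 12) -> 36  [called from main, line 28]
Log origins:
  1: logged in main at line 27
  2: logged in gauge_drift at line 9
  3: logged in clip_value at line 2
  4: logged in clip_value at line 5
  5: logged in gauge_drift at line 11
  6: logged in main at line 29
  7: logged in pick_anchor at line 16
A correct fix: line 20: replace `readings[top]` with `readings[span]`.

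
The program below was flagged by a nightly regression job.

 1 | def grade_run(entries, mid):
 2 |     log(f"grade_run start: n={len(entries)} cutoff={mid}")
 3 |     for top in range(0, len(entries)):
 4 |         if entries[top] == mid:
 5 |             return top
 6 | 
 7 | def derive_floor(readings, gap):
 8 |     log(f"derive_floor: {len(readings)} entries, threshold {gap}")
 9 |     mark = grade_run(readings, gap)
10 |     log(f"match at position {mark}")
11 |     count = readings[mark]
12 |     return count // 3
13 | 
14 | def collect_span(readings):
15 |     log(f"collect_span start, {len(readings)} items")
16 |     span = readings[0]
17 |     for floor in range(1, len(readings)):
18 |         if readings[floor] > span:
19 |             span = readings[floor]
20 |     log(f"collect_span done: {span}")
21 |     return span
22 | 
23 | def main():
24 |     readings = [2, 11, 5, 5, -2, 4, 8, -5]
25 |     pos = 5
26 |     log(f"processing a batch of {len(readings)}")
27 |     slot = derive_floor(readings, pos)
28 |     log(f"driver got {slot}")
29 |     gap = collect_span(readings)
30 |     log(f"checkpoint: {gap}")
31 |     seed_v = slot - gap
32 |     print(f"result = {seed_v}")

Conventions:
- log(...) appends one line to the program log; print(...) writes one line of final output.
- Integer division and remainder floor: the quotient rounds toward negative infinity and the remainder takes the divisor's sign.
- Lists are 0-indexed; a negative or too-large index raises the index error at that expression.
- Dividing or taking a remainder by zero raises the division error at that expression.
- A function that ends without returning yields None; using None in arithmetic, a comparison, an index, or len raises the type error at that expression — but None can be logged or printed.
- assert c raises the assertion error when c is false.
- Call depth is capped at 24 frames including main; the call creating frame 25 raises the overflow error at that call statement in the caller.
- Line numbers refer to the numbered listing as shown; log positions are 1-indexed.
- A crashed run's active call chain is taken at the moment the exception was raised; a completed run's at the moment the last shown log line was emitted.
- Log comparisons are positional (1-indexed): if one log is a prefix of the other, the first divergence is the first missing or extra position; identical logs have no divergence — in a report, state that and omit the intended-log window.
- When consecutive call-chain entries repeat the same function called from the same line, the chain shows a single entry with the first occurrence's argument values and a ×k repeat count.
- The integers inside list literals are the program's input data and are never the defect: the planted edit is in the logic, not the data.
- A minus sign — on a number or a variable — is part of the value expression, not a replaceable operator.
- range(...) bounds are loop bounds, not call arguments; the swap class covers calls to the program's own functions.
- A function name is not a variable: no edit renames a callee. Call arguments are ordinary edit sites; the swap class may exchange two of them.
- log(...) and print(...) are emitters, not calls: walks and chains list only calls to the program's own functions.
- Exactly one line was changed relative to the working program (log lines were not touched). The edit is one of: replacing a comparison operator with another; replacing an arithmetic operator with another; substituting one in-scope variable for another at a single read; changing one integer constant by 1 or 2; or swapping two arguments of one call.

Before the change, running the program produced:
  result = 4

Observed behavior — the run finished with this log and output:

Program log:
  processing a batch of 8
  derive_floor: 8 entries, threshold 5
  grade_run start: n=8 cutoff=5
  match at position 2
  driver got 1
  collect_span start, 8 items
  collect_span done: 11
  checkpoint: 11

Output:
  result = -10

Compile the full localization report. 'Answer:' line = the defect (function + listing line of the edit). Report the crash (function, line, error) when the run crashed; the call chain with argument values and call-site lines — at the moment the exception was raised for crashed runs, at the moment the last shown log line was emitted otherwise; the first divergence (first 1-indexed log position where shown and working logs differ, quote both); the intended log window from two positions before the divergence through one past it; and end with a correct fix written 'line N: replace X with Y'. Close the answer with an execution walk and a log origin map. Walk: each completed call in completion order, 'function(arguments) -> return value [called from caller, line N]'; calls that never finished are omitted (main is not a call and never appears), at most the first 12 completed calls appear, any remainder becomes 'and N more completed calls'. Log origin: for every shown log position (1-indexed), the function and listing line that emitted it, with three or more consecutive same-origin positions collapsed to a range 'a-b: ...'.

Answer: the defect is in derive_floor at line 12.
Core observation: The earliest visible damage is log position 5 — 'driver got 1' rather than the intended 'driver got 15'.
Call chain: main.
First divergence: position 5 — shown 'driver got 1', intended 'driver got 15'.
Intended log window:
  3: grade_run start: n=8 cutoff=5
  4: match at position 2
  5: driver got 15
  6: collect_span start, 8 items
Execution walk:
  grade_run([2, 11, 5, 5, -2, 4, 8, -5], 5) -> 2  [called from derive_floor, line 9]
  derive_floor([2, 11, 5, 5, -2, 4, 8, -5], 5) -> 1  [called from main, line 27]
  collect_span([2, 11, 5, 5, -2, 4, 8, -5]) -> 11  [called from main, line 29]
Log origins:
  1: emitted by main (line 26)
  2: emitted by derive_floor (line 8)
  3: emitted by grade_run (line 2)
  4: emitted by derive_floor (line 10)
  5: emitted by main (line 28)
  6: emitted by collect_span (line 15)
  7: emitted by collect_span (line 20)
  8: emitted by main (line 30)
A correct fix: line 12: replace `//` with `*`.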